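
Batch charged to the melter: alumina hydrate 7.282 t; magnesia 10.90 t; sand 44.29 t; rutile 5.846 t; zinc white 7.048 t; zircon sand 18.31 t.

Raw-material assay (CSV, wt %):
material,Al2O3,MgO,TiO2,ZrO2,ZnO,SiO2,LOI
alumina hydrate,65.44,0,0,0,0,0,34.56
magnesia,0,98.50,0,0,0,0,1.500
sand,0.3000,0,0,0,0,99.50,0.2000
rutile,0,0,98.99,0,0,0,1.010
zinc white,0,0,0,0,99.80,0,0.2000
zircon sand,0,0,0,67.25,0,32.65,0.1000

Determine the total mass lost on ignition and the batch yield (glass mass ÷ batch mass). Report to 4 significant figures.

The working math runs at full precision at all times — working values are shown with 4-significant-figure rounding when written out. Each reported figure takes just one rounding; the derived quantities (the six compositions, yield, glass mass, ignition loss, totals) are rebuilt starting from the weights at 90.82 t of glass in full float precision as set out in the problem or the answer.
Material-by-material LOI:
  alumina hydrate: 7.282 × 0.3456 = 2.517 t
  magnesia: 10.90 × 0.01500 = 0.1635 t
  sand: 44.29 × 0.002000 = 0.08858 t
  rutile: 5.846 × 0.01010 = 0.05904 t
  zinc white: 7.048 × 0.002000 = 0.01410 t
  zircon sand: 18.31 × 0.001000 = 0.01831 t
Total LOI = 2.860 t
Glass = batch − LOI = 93.68 − 2.860 = 90.82 t

LOI loss = 2.860 t; glass = 90.82 t; yield = 96.95%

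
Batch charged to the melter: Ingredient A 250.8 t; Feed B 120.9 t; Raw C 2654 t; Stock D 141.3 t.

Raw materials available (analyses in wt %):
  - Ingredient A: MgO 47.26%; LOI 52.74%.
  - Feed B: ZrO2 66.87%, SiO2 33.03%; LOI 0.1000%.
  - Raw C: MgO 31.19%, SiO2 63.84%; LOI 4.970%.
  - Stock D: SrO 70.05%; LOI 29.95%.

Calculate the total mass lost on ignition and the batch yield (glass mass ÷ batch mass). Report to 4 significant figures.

LOI loss = 306.6 t; glass = 2860 t; yield = 90.32%

Every computation holds full float precision from start to finish. The intermediate values are shown (rounded to four significant figures) in the working; every reported number is rounded just once. Derived quantities are computed using the weight values at 2860 t of glass in full precision (ignition loss, the yield, glass mass, totals, four oxide percentages), as set out in either problem or answer.
Material-by-material LOI:
  Ingredient A: 250.8 × 0.5274 = 132.3 t
  Feed B: 120.9 × 0.001000 = 0.1209 t
  Raw C: 2654 × 0.04970 = 131.9 t
  Stock D: 141.3 × 0.2995 = 42.32 t
Total LOI = 306.6 t
Glass = batch − LOI = 3167 − 306.6 = 2860 t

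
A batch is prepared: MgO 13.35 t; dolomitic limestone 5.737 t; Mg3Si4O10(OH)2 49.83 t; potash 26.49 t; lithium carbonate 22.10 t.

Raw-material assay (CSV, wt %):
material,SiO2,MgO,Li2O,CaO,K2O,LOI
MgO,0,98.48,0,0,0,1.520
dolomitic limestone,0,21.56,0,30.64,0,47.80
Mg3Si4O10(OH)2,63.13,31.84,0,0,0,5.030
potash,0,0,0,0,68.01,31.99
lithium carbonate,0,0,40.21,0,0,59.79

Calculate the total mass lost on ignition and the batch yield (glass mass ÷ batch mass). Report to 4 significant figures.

Mid-chain values are displayed rounded off to 4 significant digits alongside each step — all arithmetic keeps full float precision from first step to last. A single rounding yields every reported value — derived quantities, including the yield, totals, five oxide percentages, net glass mass, LOI, are carried from the batch weights at 90.37 t of glass in full float precision as they appear in the problem or the answer.
Per-material ignition loss:
  MgO: 13.35 × 0.01520 = 0.2029 t
  dolomitic limestone: 5.737 × 0.4780 = 2.742 t
  Mg3Si4O10(OH)2: 49.83 × 0.05030 = 2.506 t
  potash: 26.49 × 0.3199 = 8.474 t
  lithium carbonate: 22.10 × 0.5979 = 13.21 t
Total LOI = 27.14 t
Glass = batch − LOI = 117.5 − 27.14 = 90.37 t

LOI loss = 27.14 t; glass = 90.37 t; yield = 76.90%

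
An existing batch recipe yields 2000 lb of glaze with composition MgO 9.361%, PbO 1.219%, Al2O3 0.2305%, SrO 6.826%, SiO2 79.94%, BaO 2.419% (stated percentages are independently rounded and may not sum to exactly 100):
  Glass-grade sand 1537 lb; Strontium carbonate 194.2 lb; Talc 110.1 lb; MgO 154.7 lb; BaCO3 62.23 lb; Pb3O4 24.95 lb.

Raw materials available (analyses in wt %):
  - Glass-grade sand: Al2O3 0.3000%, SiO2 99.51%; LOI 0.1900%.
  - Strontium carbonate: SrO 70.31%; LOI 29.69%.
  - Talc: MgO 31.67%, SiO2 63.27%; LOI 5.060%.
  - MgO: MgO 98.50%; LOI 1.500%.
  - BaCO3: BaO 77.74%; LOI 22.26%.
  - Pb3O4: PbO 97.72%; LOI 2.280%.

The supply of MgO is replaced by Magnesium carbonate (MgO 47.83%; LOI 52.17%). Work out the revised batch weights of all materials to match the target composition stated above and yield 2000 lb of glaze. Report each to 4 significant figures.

Revised batch per 2000 lb glaze:
  Glass-grade sand: 1537 lb
  Strontium carbonate: 194.2 lb
  Talc: 110.1 lb
  Magnesium carbonate: 318.5 lb
  BaCO3: 62.23 lb
  Pb3O4: 24.95 lb
Total batch = 2247 lb; LOI loss = 246.7 lb

All internal work runs at exact precision at all times; in-progress results are printed rounded to 4 significant digits in the printout. A single rounding produces each reported figure. Derived quantities, including glass mass, the six compositions, yield, the totals, ignition loss, are computed from the weighed amounts on 2000 lb of glass in exact precision, exactly as printed in the question or the answer.
Target oxide masses per 2000 lb glaze:
  MgO: 9.361% × 2000 = 187.2 lb
  PbO: 1.219% × 2000 = 24.38 lb
  Al2O3: 0.2305% × 2000 = 4.610 lb
  SrO: 6.826% × 2000 = 136.5 lb
  SiO2: 79.94% × 2000 = 1599 lb
  BaO: 2.419% × 2000 = 48.38 lb
Oxide-by-oxide audit per the reported batch figures, under the basis named above (sum by sum, the targets are met net of answer rounding effects):
  MgO: 110.1·0.3167 + 318.5·0.4783 = 187.2 lb (target 187.2 lb)
  PbO: 24.95·0.9772 = 24.38 lb (target 24.38 lb)
  Al2O3: 1537·0.003000 = 4.611 lb (target 4.610 lb)
  SrO: 194.2·0.7031 = 136.5 lb (target 136.5 lb)
  SiO2: 1537·0.9951 + 110.1·0.6327 = 1599 lb (target 1599 lb)
  BaO: 62.23·0.7774 = 48.38 lb (target 48.38 lb)
Glass-mass sanity pass: total batch − LOI = 2000 lb (targets for the oxides total 2000 lb; against the stated basis, 2000 lb — deltas are rounding alone).
Whole-batch sum: Σ batch = 2247 lb; LOI removed, Σ of batch·LOI: 246.7 lb; as yield: glass ÷ batch → 89.02%.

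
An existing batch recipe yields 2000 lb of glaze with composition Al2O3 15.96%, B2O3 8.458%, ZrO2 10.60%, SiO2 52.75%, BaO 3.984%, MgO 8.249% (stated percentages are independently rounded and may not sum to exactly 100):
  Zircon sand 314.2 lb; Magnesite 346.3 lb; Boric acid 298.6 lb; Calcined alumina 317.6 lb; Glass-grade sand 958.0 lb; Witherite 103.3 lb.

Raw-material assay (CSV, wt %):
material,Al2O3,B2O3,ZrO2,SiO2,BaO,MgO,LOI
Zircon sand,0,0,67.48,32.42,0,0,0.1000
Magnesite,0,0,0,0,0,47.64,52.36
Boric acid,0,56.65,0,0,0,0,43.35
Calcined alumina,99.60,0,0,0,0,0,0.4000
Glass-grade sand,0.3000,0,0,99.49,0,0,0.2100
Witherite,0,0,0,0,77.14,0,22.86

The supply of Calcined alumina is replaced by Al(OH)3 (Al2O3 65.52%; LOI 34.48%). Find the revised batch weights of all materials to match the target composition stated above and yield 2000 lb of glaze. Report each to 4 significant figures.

Intermediates are shown rounded off to 4 significant digits alongside each step; all internal work carries full float precision through the solve — a single rounding produces every reported result; derived quantities (the six compositions, the yield, LOI, net glass mass, the totals) are re-derived at full precision from the batch weights at 2000 lb of glass, as given in the problem or the answer.
The oxide mass targets at 2000 lb glaze:
  Al2O3: 15.96% × 2000 = 319.2 lb
  B2O3: 8.458% × 2000 = 169.2 lb
  ZrO2: 10.60% × 2000 = 212.0 lb
  SiO2: 52.75% × 2000 = 1055 lb
  BaO: 3.984% × 2000 = 79.68 lb
  MgO: 8.249% × 2000 = 165.0 lb
Balance tally, oxide-wise, with the batch weights as given, under the basis named above (sums match the target masses up to rounding of the answer):
  Al2O3: 482.8·0.6552 + 958.0·0.003000 = 319.2 lb (target 319.2 lb)
  B2O3: 298.6·0.5665 = 169.2 lb (target 169.2 lb)
  ZrO2: 314.2·0.6748 = 212.0 lb (target 212.0 lb)
  SiO2: 314.2·0.3242 + 958.0·0.9949 = 1055 lb (target 1055 lb)
  BaO: 103.3·0.7714 = 79.69 lb (target 79.68 lb)
  MgO: 346.3·0.4764 = 165.0 lb (target 165.0 lb)
The glass-mass cross-check: net batch after ignition = 2000 lb (the Σ of target masses is 2000 lb; with the basis standing at 2000 lb — any gap is answer rounding).
Batch total: Σ batch = 2503 lb; loss to ignition Σ batch·LOI = 503.2 lb; yield: glass divided by total = 79.90%.

Revised batch per 2000 lb glaze:
  Zircon sand: 314.2 lb
  Magnesite: 346.3 lb
  Boric acid: 298.6 lb
  Al(OH)3: 482.8 lb
  Glass-grade sand: 958.0 lb
  Witherite: 103.3 lb
Total batch = 2503 lb; LOI loss = 503.2 lb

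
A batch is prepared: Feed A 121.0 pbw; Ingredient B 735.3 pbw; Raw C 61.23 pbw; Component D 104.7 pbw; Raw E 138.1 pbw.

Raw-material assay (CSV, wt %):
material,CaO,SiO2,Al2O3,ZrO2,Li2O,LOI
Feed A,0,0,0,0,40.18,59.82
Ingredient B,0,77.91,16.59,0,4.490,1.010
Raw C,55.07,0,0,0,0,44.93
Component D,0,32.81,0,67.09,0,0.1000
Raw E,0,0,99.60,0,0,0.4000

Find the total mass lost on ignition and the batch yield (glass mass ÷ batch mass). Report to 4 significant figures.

All internal work maintains full float precision from first step to last — values along the way are printed, rounded to four significant figures, on the page — every reported figure is rounded once only; derived quantities, which include the yield, net glass mass, ignition loss, totals, the five compositions, are computed at exact precision, as set out in the question or the answer, starting from the weights per 1052 pbw of glass.
Ignition loss by material:
  Feed A: 121.0 × 0.5982 = 72.38 pbw
  Ingredient B: 735.3 × 0.01010 = 7.427 pbw
  Raw C: 61.23 × 0.4493 = 27.51 pbw
  Component D: 104.7 × 0.001000 = 0.1047 pbw
  Raw E: 138.1 × 0.004000 = 0.5524 pbw
Total LOI = 108.0 pbw
Glass = batch − LOI = 1160 − 108.0 = 1052 pbw

LOI loss = 108.0 pbw; glass = 1052 pbw; yield = 90.69%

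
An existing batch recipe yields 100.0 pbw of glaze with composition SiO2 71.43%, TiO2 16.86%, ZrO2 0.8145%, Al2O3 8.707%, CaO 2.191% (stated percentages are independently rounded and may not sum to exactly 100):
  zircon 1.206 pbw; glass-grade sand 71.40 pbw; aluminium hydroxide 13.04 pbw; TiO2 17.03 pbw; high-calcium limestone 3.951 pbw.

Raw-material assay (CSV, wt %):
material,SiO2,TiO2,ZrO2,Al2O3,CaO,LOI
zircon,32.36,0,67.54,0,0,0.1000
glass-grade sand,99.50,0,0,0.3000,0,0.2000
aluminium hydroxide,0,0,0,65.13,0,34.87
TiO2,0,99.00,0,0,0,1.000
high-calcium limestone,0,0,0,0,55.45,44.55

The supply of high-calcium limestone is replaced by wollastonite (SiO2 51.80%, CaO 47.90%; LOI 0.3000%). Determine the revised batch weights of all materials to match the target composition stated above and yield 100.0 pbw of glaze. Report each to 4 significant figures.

Working values are displayed rounded to four significant figures between the steps — full precision is carried from first step to last. Every reported figure receives exactly one rounding; all derived quantities, including the five compositions, glass mass, the totals, ignition loss, yield, are carried from the weighed amounts per 100.0 pbw of glass at full precision as given in the problem or answer text.
Target oxide masses per 100.0 pbw glaze:
  SiO2: 71.43% × 100.0 = 71.43 pbw
  TiO2: 16.86% × 100.0 = 16.86 pbw
  ZrO2: 0.8145% × 100.0 = 0.8145 pbw
  Al2O3: 8.707% × 100.0 = 8.707 pbw
  CaO: 2.191% × 100.0 = 2.191 pbw
Per-oxide balance check on the weights just shown, relative to the basis at hand (oxide sums agree with the targets up to rounding of the answer):
  SiO2: 1.206·0.3236 + 69.02·0.9950 + 4.574·0.5180 = 71.43 pbw (target 71.43 pbw)
  TiO2: 17.03·0.9900 = 16.86 pbw (target 16.86 pbw)
  ZrO2: 1.206·0.6754 = 0.8145 pbw (target 0.8145 pbw)
  Al2O3: 69.02·0.003000 + 13.05·0.6513 = 8.707 pbw (target 8.707 pbw)
  CaO: 4.574·0.4790 = 2.191 pbw (target 2.191 pbw)
Glass-mass sanity pass: Σ batch − LOI loss = 100.0 pbw (summing oxide targets gives 100.0 pbw; versus the stated basis of 100.0 pbw — a pure rounding effect).
Batch total: Σ batch = 104.9 pbw; LOI loss = Σ batch·LOI = 4.874 pbw; yield: glass divided by total = 95.35%.

Revised batch per 100.0 pbw glaze:
  zircon: 1.206 pbw
  glass-grade sand: 69.02 pbw
  aluminium hydroxide: 13.05 pbw
  TiO2: 17.03 pbw
  wollastonite: 4.574 pbw
Total batch = 104.9 pbw; LOI loss = 4.874 pbw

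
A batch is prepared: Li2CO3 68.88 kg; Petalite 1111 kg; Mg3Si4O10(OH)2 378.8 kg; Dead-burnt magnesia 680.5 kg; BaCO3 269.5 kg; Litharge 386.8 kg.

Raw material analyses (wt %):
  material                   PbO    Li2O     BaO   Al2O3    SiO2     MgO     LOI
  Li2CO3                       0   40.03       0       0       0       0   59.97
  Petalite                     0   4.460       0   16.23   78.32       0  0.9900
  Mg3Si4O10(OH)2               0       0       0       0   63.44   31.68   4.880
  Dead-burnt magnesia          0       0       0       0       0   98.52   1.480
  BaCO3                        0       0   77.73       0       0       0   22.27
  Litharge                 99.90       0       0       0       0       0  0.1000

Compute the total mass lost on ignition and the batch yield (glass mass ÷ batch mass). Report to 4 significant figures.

LOI loss = 141.3 kg; glass = 2754 kg; yield = 95.12%

Every computation runs at full precision at every stage. In-progress results are printed with 4-significant-figure rounding at each printed step. Every reported result undergoes a single rounding. All derived quantities are recomputed starting from the weights at 2754 kg of glass in full float precision (LOI, net glass mass, yield, the six compositions, totals) precisely as stated by problem or answer.
Ignition loss by material:
  Li2CO3: 68.88 × 0.5997 = 41.31 kg
  Petalite: 1111 × 0.009900 = 11.00 kg
  Mg3Si4O10(OH)2: 378.8 × 0.04880 = 18.49 kg
  Dead-burnt magnesia: 680.5 × 0.01480 = 10.07 kg
  BaCO3: 269.5 × 0.2227 = 60.02 kg
  Litharge: 386.8 × 0.001000 = 0.3868 kg
Total LOI = 141.3 kg
Glass = batch − LOI = 2895 − 141.3 = 2754 kg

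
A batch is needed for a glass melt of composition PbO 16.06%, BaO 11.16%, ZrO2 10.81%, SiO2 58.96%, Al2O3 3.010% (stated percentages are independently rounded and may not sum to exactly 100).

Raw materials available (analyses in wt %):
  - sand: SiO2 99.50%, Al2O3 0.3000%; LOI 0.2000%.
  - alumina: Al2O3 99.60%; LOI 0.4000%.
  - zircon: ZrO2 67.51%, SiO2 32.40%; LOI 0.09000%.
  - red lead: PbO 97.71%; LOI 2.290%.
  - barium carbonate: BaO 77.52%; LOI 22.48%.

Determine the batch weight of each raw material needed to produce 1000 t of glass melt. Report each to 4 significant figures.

The working math keeps full float precision from first step to last — intermediates are displayed, rounded to 4 significant figures, in the printout — exactly one rounding lands on each reported figure. All derived quantities (the totals, ignition loss, yield, five oxide percentages, glass mass) are re-derived at full precision from the weighed amounts at 1000 t of glass as given in the problem or answer text.
Target masses of each oxide per 1000 t glass melt:
  PbO: 16.06% × 1000 = 160.6 t
  BaO: 11.16% × 1000 = 111.6 t
  ZrO2: 10.81% × 1000 = 108.1 t
  SiO2: 58.96% × 1000 = 589.6 t
  Al2O3: 3.010% × 1000 = 30.10 t
A balance pass over the oxides, from the weights as reported, against the basis in use (sums match the target masses exact up to rounding of places):
  PbO: 164.4·0.9771 = 160.6 t (target 160.6 t)
  BaO: 144.0·0.7752 = 111.6 t (target 111.6 t)
  ZrO2: 160.1·0.6751 = 108.1 t (target 108.1 t)
  SiO2: 540.4·0.9950 + 160.1·0.3240 = 589.6 t (target 589.6 t)
  Al2O3: 540.4·0.003000 + 28.59·0.9960 = 30.10 t (target 30.10 t)
Consistency of the glass mass: total batch − LOI = 1000 t (the Σ of target masses is 1000 t; versus the stated basis of 1000 t — a pure rounding effect).
Total batch = Σ batch = 1037 t; LOI removed, Σ of batch·LOI: 37.48 t; yield, glass over the total, = 96.39%.

Batch per 1000 t glass melt:
  sand: 540.4 t
  alumina: 28.59 t
  zircon: 160.1 t
  red lead: 164.4 t
  barium carbonate: 144.0 t
Total batch = 1037 t; LOI loss = 37.48 t; yield = 96.39%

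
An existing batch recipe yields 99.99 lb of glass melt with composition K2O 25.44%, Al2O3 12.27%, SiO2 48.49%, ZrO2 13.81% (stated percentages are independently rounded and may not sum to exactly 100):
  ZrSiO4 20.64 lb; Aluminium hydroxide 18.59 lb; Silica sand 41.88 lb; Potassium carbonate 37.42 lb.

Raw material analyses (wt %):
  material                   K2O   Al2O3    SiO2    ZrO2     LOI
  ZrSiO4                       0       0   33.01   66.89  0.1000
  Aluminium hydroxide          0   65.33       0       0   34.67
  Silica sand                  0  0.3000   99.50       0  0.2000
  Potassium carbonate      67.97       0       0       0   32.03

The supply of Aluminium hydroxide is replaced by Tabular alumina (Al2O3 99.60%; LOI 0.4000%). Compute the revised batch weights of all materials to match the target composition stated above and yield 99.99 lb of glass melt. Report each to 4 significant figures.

Revised batch per 99.99 lb glass melt:
  ZrSiO4: 20.64 lb
  Tabular alumina: 12.19 lb
  Silica sand: 41.88 lb
  Potassium carbonate: 37.42 lb
Total batch = 112.1 lb; LOI loss = 12.14 lb

The working math runs at full precision throughout — rounding to 4 significant digits applies to every working value as shown — every reported value sees exactly one rounding. All derived quantities, which include the totals, the yield, net glass mass, four oxide percentages, LOI, are recomputed at full precision, precisely as stated by either problem or answer, starting from the weights per 99.99 lb of glass.
Per-oxide target masses for 99.99 lb glass melt:
  K2O: 25.44% × 99.99 = 25.44 lb
  Al2O3: 12.27% × 99.99 = 12.27 lb
  SiO2: 48.49% × 99.99 = 48.49 lb
  ZrO2: 13.81% × 99.99 = 13.81 lb
Sums-versus-targets review per the reported batch figures, at the basis given (each sum matches its target mass up to rounding of the answer):
  K2O: 37.42·0.6797 = 25.43 lb (target 25.44 lb)
  Al2O3: 12.19·0.9960 + 41.88·0.003000 = 12.27 lb (target 12.27 lb)
  SiO2: 20.64·0.3301 + 41.88·0.9950 = 48.48 lb (target 48.49 lb)
  ZrO2: 20.64·0.6689 = 13.81 lb (target 13.81 lb)
Glass-mass closure: Σ batch − LOI loss = 99.99 lb (summing oxide targets gives 100.0 lb; with the basis standing at 99.99 lb — gaps are rounding artifacts).
Total batch = Σ batch = 112.1 lb; ignition loss, Σ(batch × LOI) = 12.14 lb; yield = glass ÷ total batch = 89.17%.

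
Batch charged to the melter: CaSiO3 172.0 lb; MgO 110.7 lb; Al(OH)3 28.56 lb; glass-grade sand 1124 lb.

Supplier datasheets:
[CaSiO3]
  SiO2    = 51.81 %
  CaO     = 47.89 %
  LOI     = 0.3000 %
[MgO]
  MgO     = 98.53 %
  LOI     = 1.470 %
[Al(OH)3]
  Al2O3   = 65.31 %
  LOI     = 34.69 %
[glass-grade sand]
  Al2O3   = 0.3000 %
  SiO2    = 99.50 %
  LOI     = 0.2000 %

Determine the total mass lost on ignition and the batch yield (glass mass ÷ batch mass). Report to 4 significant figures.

In-progress results are shown (rounded to four significant digits) alongside each step. Each numeric step holds full precision throughout; every reported result receives exactly one rounding — all derived quantities, including yield, totals, four oxide percentages, LOI, glass mass, are computed from the batch weights per 1421 lb of glass in full float precision as they appear in question or answer.
Material-by-material LOI:
  CaSiO3: 172.0 × 0.003000 = 0.5160 lb
  MgO: 110.7 × 0.01470 = 1.627 lb
  Al(OH)3: 28.56 × 0.3469 = 9.907 lb
  glass-grade sand: 1124 × 0.002000 = 2.248 lb
Total LOI = 14.30 lb
Glass = batch − LOI = 1435 − 14.30 = 1421 lb

LOI loss = 14.30 lb; glass = 1421 lb; yield = 99.00%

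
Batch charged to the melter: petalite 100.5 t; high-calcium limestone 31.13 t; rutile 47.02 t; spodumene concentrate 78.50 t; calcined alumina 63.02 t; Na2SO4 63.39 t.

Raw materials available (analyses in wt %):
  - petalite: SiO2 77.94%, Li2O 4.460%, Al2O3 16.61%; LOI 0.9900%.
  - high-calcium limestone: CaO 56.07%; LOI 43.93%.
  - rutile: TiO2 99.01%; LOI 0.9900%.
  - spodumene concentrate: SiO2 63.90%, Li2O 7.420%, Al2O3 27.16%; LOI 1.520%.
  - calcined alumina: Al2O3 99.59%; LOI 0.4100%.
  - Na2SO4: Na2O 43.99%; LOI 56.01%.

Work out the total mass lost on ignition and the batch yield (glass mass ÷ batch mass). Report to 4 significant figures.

Intermediates appear rounded to four significant figures across the worked steps. All internal work carries exact precision in every operation; every reported result takes a single rounding. Derived quantities, which include glass mass, the six compositions, the yield, LOI, totals, are rebuilt at full precision, as quoted within question or answer, starting from the weights at 331.5 t of glass.
Loss on ignition, line by line:
  petalite: 100.5 × 0.009900 = 0.9950 t
  high-calcium limestone: 31.13 × 0.4393 = 13.68 t
  rutile: 47.02 × 0.009900 = 0.4655 t
  spodumene concentrate: 78.50 × 0.01520 = 1.193 t
  calcined alumina: 63.02 × 0.004100 = 0.2584 t
  Na2SO4: 63.39 × 0.5601 = 35.50 t
Total LOI = 52.09 t
Glass = batch − LOI = 383.6 − 52.09 = 331.5 t

LOI loss = 52.09 t; glass = 331.5 t; yield = 86.42%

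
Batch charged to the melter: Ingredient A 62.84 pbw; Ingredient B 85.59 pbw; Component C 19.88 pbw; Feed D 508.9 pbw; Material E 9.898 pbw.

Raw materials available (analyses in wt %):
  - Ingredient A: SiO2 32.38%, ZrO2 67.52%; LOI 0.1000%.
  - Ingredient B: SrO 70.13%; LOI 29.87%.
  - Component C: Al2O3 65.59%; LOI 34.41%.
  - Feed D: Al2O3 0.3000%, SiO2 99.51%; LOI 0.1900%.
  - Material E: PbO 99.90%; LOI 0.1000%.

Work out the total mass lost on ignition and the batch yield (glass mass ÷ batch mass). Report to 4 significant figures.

LOI loss = 33.45 pbw; glass = 653.7 pbw; yield = 95.13%

Working values are printed, with 4-significant-figure rounding, in the working. Each numeric step keeps exact precision from start to finish; exactly one rounding goes into each reported value; all derived quantities, including ignition loss, yield, net glass mass, five oxide percentages, the totals, are computed using the weight values for 653.7 pbw of glass in full float precision as written in problem or answer.
Each material's LOI contribution:
  Ingredient A: 62.84 × 0.001000 = 0.06284 pbw
  Ingredient B: 85.59 × 0.2987 = 25.57 pbw
  Component C: 19.88 × 0.3441 = 6.841 pbw
  Feed D: 508.9 × 0.001900 = 0.9669 pbw
  Material E: 9.898 × 0.001000 = 0.009898 pbw
Total LOI = 33.45 pbw
Glass = batch − LOI = 687.1 − 33.45 = 653.7 pbw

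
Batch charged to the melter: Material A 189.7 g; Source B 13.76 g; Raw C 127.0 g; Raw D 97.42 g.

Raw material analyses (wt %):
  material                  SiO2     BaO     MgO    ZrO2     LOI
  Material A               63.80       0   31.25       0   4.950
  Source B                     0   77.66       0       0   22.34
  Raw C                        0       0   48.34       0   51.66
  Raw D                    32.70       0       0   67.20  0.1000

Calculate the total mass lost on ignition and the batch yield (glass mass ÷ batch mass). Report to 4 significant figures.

LOI loss = 78.17 g; glass = 349.7 g; yield = 81.73%

Mid-chain values are printed rounded off to 4 significant digits within the worked lines — each numeric step runs at full precision from first step to last; every reported number sees exactly one rounding — derived quantities, including ignition loss, glass mass, the totals, the yield, the four compositions, are re-derived using the weight values at 349.7 g of glass at exact precision as quoted within problem or answer.
LOI of each material in turn:
  Material A: 189.7 × 0.04950 = 9.390 g
  Source B: 13.76 × 0.2234 = 3.074 g
  Raw C: 127.0 × 0.5166 = 65.61 g
  Raw D: 97.42 × 0.001000 = 0.09742 g
Total LOI = 78.17 g
Glass = batch − LOI = 427.9 − 78.17 = 349.7 g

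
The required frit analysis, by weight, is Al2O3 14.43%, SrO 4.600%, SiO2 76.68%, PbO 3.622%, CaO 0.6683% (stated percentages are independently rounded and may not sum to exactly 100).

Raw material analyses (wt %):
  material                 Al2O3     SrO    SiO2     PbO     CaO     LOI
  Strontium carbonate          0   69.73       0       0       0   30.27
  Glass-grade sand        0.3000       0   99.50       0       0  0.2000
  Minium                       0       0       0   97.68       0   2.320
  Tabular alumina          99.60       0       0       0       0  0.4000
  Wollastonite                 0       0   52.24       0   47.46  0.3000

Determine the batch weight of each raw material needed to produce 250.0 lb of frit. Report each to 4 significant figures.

Intermediates are printed with 4-significant-digit rounding across the worked steps. The whole derivation runs at full float precision from start to finish — exactly one rounding is applied to every reported value; the derived quantities are recomputed at full float precision (LOI, net glass mass, the totals, the five compositions, yield) using the weight values per 250.0 lb of glass as given in question or answer.
Target masses of each oxide per 250.0 lb frit:
  Al2O3: 14.43% × 250.0 = 36.08 lb
  SrO: 4.600% × 250.0 = 11.50 lb
  SiO2: 76.68% × 250.0 = 191.7 lb
  PbO: 3.622% × 250.0 = 9.055 lb
  CaO: 0.6683% × 250.0 = 1.671 lb
Balance tally, oxide-wise, working from each reported weight, versus the basis set out (sums match the target masses given rounding of the digits):
  Al2O3: 190.8·0.003000 + 35.65·0.9960 = 36.08 lb (target 36.08 lb)
  SrO: 16.49·0.6973 = 11.50 lb (target 11.50 lb)
  SiO2: 190.8·0.9950 + 3.520·0.5224 = 191.7 lb (target 191.7 lb)
  PbO: 9.270·0.9768 = 9.055 lb (target 9.055 lb)
  CaO: 3.520·0.4746 = 1.671 lb (target 1.671 lb)
Glass mass check: whole batch net of LOI = 250.0 lb (the Σ of target masses is 250.0 lb; stated basis 250.0 lb — deltas are rounding alone).
Total batch = Σ batch = 255.7 lb; LOI loss = Σ batch·LOI = 5.741 lb; the yield ratio, glass ÷ batch: 97.75%.

Batch per 250.0 lb frit:
  Strontium carbonate: 16.49 lb
  Glass-grade sand: 190.8 lb
  Minium: 9.270 lb
  Tabular alumina: 35.65 lb
  Wollastonite: 3.520 lb
Total batch = 255.7 lb; LOI loss = 5.741 lb; yield = 97.75%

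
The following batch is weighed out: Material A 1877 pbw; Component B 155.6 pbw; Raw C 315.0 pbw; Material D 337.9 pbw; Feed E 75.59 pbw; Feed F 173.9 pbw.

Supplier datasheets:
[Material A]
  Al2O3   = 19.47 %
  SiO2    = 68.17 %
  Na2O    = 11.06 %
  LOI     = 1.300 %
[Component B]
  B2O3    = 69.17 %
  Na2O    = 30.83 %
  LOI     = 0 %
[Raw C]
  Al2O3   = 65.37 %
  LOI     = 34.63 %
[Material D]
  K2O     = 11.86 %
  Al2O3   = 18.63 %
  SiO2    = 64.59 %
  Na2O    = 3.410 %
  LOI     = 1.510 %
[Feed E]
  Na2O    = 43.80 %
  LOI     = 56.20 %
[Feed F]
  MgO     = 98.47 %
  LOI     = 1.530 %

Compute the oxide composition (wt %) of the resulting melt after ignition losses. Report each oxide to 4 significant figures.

Glass mass = 2751 pbw (batch 2935 − LOI 183.7).
Composition: K2O 1.457%, MgO 6.224%, B2O3 3.912%, Al2O3 23.06%, SiO2 54.44%, Na2O 10.91%

Each numeric step runs at full float precision at every stage. Mid-chain values appear, with 4-significant-digit rounding, when written out; a single rounding yields each reported figure; derived quantities are rebuilt at full precision (the totals, ignition loss, net glass mass, the yield, the six compositions) starting from the weights on 2751 pbw of glass as quoted within the question or the answer.
Mass of each oxide from the mix:
  K2O: 337.9·0.1186 = 40.07 pbw
  MgO: 173.9·0.9847 = 171.2 pbw
  B2O3: 155.6·0.6917 = 107.6 pbw
  Al2O3: 1877·0.1947 + 315.0·0.6537 + 337.9·0.1863 = 634.3 pbw
  SiO2: 1877·0.6817 + 337.9·0.6459 = 1498 pbw
  Na2O: 1877·0.1106 + 155.6·0.3083 + 337.9·0.03410 + 75.59·0.4380 = 300.2 pbw
LOI: 1877·0.01300 + 315.0·0.3463 + 337.9·0.01510 + 75.59·0.5620 + 173.9·0.01530 = 183.7 pbw
Glass = total batch minus LOI = 2935 − 183.7 = 2751 pbw (= the summed oxide contributions)
each wt % is 100 × oxide ÷ glass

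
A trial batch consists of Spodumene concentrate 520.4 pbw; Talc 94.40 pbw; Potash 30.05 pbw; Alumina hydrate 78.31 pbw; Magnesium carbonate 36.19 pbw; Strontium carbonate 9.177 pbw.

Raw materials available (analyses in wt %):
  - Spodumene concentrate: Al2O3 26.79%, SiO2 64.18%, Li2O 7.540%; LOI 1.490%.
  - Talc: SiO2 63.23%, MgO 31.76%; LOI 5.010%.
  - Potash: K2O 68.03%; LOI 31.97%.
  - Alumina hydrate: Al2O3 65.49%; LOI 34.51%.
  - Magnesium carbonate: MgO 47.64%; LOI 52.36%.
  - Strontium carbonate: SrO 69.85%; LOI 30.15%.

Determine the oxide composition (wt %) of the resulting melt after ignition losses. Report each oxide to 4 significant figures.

Glass mass = 697.7 pbw (batch 768.5 − LOI 70.83).
Composition: Al2O3 27.33%, SiO2 56.43%, K2O 2.930%, SrO 0.9188%, Li2O 5.624%, MgO 6.768%

The whole derivation carries exact precision in all steps — mid-chain values are shown with 4-significant-figure rounding at each printed step; every reported result sees exactly one rounding — all derived quantities (the yield, net glass mass, totals, the six compositions, LOI) are rebuilt in full float precision from the weighed amounts at 697.7 pbw of glass as written in question or answer.
Oxide masses out of the charge:
  Al2O3: 520.4·0.2679 + 78.31·0.6549 = 190.7 pbw
  SiO2: 520.4·0.6418 + 94.40·0.6323 = 393.7 pbw
  K2O: 30.05·0.6803 = 20.44 pbw
  SrO: 9.177·0.6985 = 6.410 pbw
  Li2O: 520.4·0.07540 = 39.24 pbw
  MgO: 94.40·0.3176 + 36.19·0.4764 = 47.22 pbw
LOI: 520.4·0.01490 + 94.40·0.05010 + 30.05·0.3197 + 78.31·0.3451 + 36.19·0.5236 + 9.177·0.3015 = 70.83 pbw
Glass = total batch minus LOI = 768.5 − 70.83 = 697.7 pbw (= the summed oxide contributions)
each wt % is 100 × oxide ÷ glass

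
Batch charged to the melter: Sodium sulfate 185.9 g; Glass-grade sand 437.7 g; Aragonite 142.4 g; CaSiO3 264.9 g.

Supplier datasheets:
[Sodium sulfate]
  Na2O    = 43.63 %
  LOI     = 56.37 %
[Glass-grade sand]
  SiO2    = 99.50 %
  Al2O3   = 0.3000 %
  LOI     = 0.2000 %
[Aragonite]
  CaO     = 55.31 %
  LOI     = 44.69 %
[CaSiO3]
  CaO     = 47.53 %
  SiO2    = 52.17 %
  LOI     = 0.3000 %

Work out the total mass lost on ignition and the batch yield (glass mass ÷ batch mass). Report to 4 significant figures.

LOI loss = 170.1 g; glass = 860.8 g; yield = 83.50%

Intermediates are displayed, rounded to 4 significant digits, on the page; all internal work holds exact precision at each step; every reported result sees exactly one rounding — derived quantities are rebuilt at full precision (the four compositions, the totals, LOI, net glass mass, yield) using the weight values for 860.8 g of glass, as given in question or answer.
Loss on ignition, line by line:
  Sodium sulfate: 185.9 × 0.5637 = 104.8 g
  Glass-grade sand: 437.7 × 0.002000 = 0.8754 g
  Aragonite: 142.4 × 0.4469 = 63.64 g
  CaSiO3: 264.9 × 0.003000 = 0.7947 g
Total LOI = 170.1 g
Glass = batch − LOI = 1031 − 170.1 = 860.8 g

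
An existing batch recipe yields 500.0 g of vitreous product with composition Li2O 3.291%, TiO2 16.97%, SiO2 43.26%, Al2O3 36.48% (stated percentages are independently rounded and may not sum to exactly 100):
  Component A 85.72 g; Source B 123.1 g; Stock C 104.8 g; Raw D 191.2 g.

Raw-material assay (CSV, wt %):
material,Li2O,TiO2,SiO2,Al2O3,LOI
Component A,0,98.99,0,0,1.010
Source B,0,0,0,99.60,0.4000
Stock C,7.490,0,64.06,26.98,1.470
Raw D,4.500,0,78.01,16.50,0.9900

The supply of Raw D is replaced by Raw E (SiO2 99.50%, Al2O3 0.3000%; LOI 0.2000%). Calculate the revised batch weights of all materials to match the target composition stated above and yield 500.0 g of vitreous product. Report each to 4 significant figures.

Revised batch per 500.0 g vitreous product:
  Component A: 85.72 g
  Source B: 123.4 g
  Stock C: 219.7 g
  Raw E: 75.94 g
Total batch = 504.8 g; LOI loss = 4.741 g

Intermediates are displayed, with 4-significant-digit rounding, within the worked lines; every computation holds exact precision all the way through — a single rounding yields every reported number. Derived quantities, which include four oxide percentages, ignition loss, totals, glass mass, yield, are re-derived at full precision, as given in question or answer, from the batch weights at 500.0 g of glass.
Oxide mass targets, per 500.0 g vitreous product:
  Li2O: 3.291% × 500.0 = 16.45 g
  TiO2: 16.97% × 500.0 = 84.85 g
  SiO2: 43.26% × 500.0 = 216.3 g
  Al2O3: 36.48% × 500.0 = 182.4 g
A balance pass over the oxides, on the weights just shown, relative to the basis at hand (summed amounts equal target values once rounding is allowed for):
  Li2O: 219.7·0.07490 = 16.46 g (target 16.45 g)
  TiO2: 85.72·0.9899 = 84.85 g (target 84.85 g)
  SiO2: 219.7·0.6406 + 75.94·0.9950 = 216.3 g (target 216.3 g)
  Al2O3: 123.4·0.9960 + 219.7·0.2698 + 75.94·0.003000 = 182.4 g (target 182.4 g)
Auditing the glass mass value: whole batch net of LOI = 500.0 g (summing oxide targets gives 500.0 g; with the basis standing at 500.0 g — differing by rounding only).
Batch total: Σ batch = 504.8 g; ignition loss, Σ(batch × LOI) = 4.741 g; the yield ratio, glass ÷ batch: 99.06%.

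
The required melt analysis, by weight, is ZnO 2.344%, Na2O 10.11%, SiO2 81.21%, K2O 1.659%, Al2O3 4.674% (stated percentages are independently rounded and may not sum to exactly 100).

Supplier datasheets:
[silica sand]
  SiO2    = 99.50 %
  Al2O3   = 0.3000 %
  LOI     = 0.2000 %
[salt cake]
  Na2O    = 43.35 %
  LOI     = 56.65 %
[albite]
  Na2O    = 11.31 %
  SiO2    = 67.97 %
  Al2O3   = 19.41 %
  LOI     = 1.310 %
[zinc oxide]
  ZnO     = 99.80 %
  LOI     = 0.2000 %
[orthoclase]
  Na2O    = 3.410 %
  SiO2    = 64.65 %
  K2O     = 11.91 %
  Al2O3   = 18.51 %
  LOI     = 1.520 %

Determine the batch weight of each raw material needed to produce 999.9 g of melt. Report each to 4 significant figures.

Batch per 999.9 g melt:
  silica sand: 658.8 g
  salt cake: 196.7 g
  albite: 97.77 g
  zinc oxide: 23.48 g
  orthoclase: 139.3 g
Total batch = 1116 g; LOI loss = 116.2 g; yield = 89.59%

The working math carries full precision all the way through; working values are printed (rounded to four significant figures) in the printout; every reported figure is rounded just once. The derived quantities (ignition loss, totals, yield, net glass mass, the five compositions) are rebuilt from the batch weights for 999.9 g of glass at full float precision, as they appear in problem or answer.
Oxide mass targets, per 999.9 g melt:
  ZnO: 2.344% × 999.9 = 23.44 g
  Na2O: 10.11% × 999.9 = 101.1 g
  SiO2: 81.21% × 999.9 = 812.0 g
  K2O: 1.659% × 999.9 = 16.59 g
  Al2O3: 4.674% × 999.9 = 46.74 g
Per-oxide balance check applying the batch weights above, versus the basis set out (delivered sums recover each target net of answer rounding effects):
  ZnO: 23.48·0.9980 = 23.43 g (target 23.44 g)
  Na2O: 196.7·0.4335 + 97.77·0.1131 + 139.3·0.03410 = 101.1 g (target 101.1 g)
  SiO2: 658.8·0.9950 + 97.77·0.6797 + 139.3·0.6465 = 812.0 g (target 812.0 g)
  K2O: 139.3·0.1191 = 16.59 g (target 16.59 g)
  Al2O3: 658.8·0.003000 + 97.77·0.1941 + 139.3·0.1851 = 46.74 g (target 46.74 g)
Glass-mass sanity pass: batch total minus LOI = 999.9 g (oxide target masses add up to 999.9 g; basis as stated: 999.9 g — deltas are rounding alone).
Adding the batch up: Σ batch = 1116 g; loss to ignition Σ batch·LOI = 116.2 g; yield, glass over the total, = 89.59%.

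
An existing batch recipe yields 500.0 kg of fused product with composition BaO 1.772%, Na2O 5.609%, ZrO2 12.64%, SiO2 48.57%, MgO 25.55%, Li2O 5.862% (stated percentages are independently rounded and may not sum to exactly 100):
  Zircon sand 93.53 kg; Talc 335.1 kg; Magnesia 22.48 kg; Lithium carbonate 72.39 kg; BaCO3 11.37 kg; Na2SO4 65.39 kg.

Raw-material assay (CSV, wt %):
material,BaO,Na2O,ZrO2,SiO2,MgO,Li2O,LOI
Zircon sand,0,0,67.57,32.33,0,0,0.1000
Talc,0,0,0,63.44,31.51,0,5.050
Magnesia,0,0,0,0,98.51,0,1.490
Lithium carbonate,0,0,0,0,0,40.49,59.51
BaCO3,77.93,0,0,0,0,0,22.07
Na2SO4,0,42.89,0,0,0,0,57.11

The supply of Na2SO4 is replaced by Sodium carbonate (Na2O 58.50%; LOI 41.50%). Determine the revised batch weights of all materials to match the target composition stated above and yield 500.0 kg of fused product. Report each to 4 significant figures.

Revised batch per 500.0 kg fused product:
  Zircon sand: 93.53 kg
  Talc: 335.1 kg
  Magnesia: 22.48 kg
  Lithium carbonate: 72.39 kg
  BaCO3: 11.37 kg
  Sodium carbonate: 47.94 kg
Total batch = 582.8 kg; LOI loss = 82.83 kg

The whole derivation holds exact precision through every step; rounding to 4 significant figures applies to every mid-chain value as displayed; every reported number takes exactly one rounding. The derived quantities are computed in full float precision (the six compositions, yield, glass mass, ignition loss, totals) starting from the weights per 500.0 kg of glass, as set out in the question or the answer.
Target oxide masses per 500.0 kg fused product:
  BaO: 1.772% × 500.0 = 8.860 kg
  Na2O: 5.609% × 500.0 = 28.04 kg
  ZrO2: 12.64% × 500.0 = 63.20 kg
  SiO2: 48.57% × 500.0 = 242.8 kg
  MgO: 25.55% × 500.0 = 127.8 kg
  Li2O: 5.862% × 500.0 = 29.31 kg
Per-oxide balance check working from each reported weight, at the basis given (summed amounts equal target values once rounding is allowed for):
  BaO: 11.37·0.7793 = 8.861 kg (target 8.860 kg)
  Na2O: 47.94·0.5850 = 28.04 kg (target 28.04 kg)
  ZrO2: 93.53·0.6757 = 63.20 kg (target 63.20 kg)
  SiO2: 93.53·0.3233 + 335.1·0.6344 = 242.8 kg (target 242.8 kg)
  MgO: 335.1·0.3151 + 22.48·0.9851 = 127.7 kg (target 127.8 kg)
  Li2O: 72.39·0.4049 = 29.31 kg (target 29.31 kg)
Glass-mass closure: batch Σ − ignition loss = 500.0 kg (targets for the oxides total 500.0 kg; the stated basis being 500.0 kg — gaps are rounding artifacts).
Whole-batch sum: Σ batch = 582.8 kg; Σ batch·LOI gives LOI loss = 82.83 kg; yield: glass divided by total = 85.79%.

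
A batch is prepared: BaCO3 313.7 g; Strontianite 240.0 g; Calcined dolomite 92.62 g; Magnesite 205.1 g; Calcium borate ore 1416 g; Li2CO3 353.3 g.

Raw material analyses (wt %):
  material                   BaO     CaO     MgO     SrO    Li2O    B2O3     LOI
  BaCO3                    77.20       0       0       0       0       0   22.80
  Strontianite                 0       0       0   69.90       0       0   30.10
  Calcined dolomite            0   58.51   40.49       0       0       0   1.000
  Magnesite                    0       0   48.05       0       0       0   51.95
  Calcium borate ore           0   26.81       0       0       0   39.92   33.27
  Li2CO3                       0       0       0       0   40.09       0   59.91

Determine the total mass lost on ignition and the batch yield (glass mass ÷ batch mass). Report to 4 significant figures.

Intermediates are shown rounded to 4 significant figures in the printout; all internal work runs at full float precision from start to finish; exactly one rounding goes into each reported result; the derived quantities are carried in exact precision (six oxide percentages, the totals, the yield, ignition loss, glass mass) using the weight values at 1687 g of glass as written in the problem or answer text.
LOI of each material in turn:
  BaCO3: 313.7 × 0.2280 = 71.52 g
  Strontianite: 240.0 × 0.3010 = 72.24 g
  Calcined dolomite: 92.62 × 0.01000 = 0.9262 g
  Magnesite: 205.1 × 0.5195 = 106.5 g
  Calcium borate ore: 1416 × 0.3327 = 471.1 g
  Li2CO3: 353.3 × 0.5991 = 211.7 g
Total LOI = 934.0 g
Glass = batch − LOI = 2621 − 934.0 = 1687 g

LOI loss = 934.0 g; glass = 1687 g; yield = 64.36%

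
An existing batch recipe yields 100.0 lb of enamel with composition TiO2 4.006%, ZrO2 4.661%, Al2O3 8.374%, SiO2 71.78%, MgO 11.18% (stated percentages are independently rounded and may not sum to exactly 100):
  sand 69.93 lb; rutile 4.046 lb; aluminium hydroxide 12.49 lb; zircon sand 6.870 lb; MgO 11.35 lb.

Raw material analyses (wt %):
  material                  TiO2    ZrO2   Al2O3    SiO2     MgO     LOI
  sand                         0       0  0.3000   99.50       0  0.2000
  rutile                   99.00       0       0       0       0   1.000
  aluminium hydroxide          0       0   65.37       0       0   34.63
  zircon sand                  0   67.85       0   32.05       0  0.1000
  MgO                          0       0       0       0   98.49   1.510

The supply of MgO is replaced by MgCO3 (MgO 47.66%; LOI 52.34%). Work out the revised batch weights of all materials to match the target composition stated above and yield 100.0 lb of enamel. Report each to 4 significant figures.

Revised batch per 100.0 lb enamel:
  sand: 69.93 lb
  rutile: 4.046 lb
  aluminium hydroxide: 12.49 lb
  zircon sand: 6.870 lb
  MgCO3: 23.46 lb
Total batch = 116.8 lb; LOI loss = 16.79 lb

Mid-chain values are printed rounded to 4 significant figures across the worked steps; every computation maintains full float precision from first step to last. A single rounding yields every reported value. Derived quantities, which include the yield, LOI, totals, the five compositions, net glass mass, are recomputed at full precision, exactly as shown in the question or the answer, from the batch weights per 100.0 lb of glass.
Oxide mass targets, per 100.0 lb enamel:
  TiO2: 4.006% × 100.0 = 4.006 lb
  ZrO2: 4.661% × 100.0 = 4.661 lb
  Al2O3: 8.374% × 100.0 = 8.374 lb
  SiO2: 71.78% × 100.0 = 71.78 lb
  MgO: 11.18% × 100.0 = 11.18 lb
Checking each oxide sum applying the batch weights above, on the stated basis (each sum matches its target mass once rounding is allowed for):
  TiO2: 4.046·0.9900 = 4.006 lb (target 4.006 lb)
  ZrO2: 6.870·0.6785 = 4.661 lb (target 4.661 lb)
  Al2O3: 69.93·0.003000 + 12.49·0.6537 = 8.375 lb (target 8.374 lb)
  SiO2: 69.93·0.9950 + 6.870·0.3205 = 71.78 lb (target 71.78 lb)
  MgO: 23.46·0.4766 = 11.18 lb (target 11.18 lb)
Auditing the glass mass value: the batch minus its LOI: 100.0 lb (the targets, summed, come to 100.0 lb; the stated basis being 100.0 lb — rounding explains the deltas).
Whole-batch sum: Σ batch = 116.8 lb; LOI removed, Σ of batch·LOI: 16.79 lb; yield, glass over the total, = 85.62%.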